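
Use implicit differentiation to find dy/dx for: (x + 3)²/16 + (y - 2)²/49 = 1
Take d/dx of both sides. Since y is implicitly a function of x, the chain rule attaches a y' = dy/dx factor whenever we differentiate through y.

Set F(x, y) = (left side) − (right side), so the curve is F = 0. Differentiating each term of F:
  d/dx[(x + 3)^2/16] = x/8 + 3/8
  d/dx[(y - 2)^2/49] = 2·y'(y - 2)/49
  d/dx[-1] = 0

Collecting, the y'-free part is the partial derivative in x and the y' coefficient is the partial derivative in y:
  ∂F/∂x = x/8 + 3/8
  ∂F/∂y = 2y/49 - 4/49

so d/dx[F(x, y(x))] = ∂F/∂x + (∂F/∂y)·y' = 0. Rearranging,
  dy/dx = -(∂F/∂x)/(∂F/∂y) = -(x/8 + 3/8)/(2y/49 - 4/49)
        = -((x + 3)/8)/(2(y - 2)/49) = 49(-x - 3)/(16(y - 2))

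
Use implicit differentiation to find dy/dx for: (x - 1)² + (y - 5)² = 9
Differentiate the relation implicitly: treat y = y(x) and apply the chain rule, so every y-derivative picks up a y' = dy/dx factor.

With everything moved to the left-hand side, differentiate term by term:
  d/dx[(x - 1)^2] = 2x - 2
  d/dx[(y - 5)^2] = 2·y'(y - 5)
  d/dx[-9] = 0

Separating the contributions that come from x directly and those that come through y:
  without y':      2x - 2
  multiplying y':  2y - 10

so (2x - 2) + (2y - 10)·y' = 0, and therefore
  dy/dx = -(2x - 2)/(2y - 10) = (1 - x)/(y - 5)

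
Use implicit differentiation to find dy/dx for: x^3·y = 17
Apply d/dx to both sides, remembering that y depends on x. Each occurrence of y therefore brings in a y' = dy/dx via the chain rule.

With F(x, y) equal to the left-hand side minus the right, differentiate F term by term:
  d/dx[x^3y] = x^3·y' + 3x^2y
  d/dx[-17] = 0
Adding these up, d/dx[F] = 0 becomes
  (3x^2y) + (x^3)·y' = 0,
so isolating y',
  dy/dx = -(3x^2y)/(x^3) = -3y/x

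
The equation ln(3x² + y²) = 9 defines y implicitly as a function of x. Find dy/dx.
Take d/dx of both sides. Since y is implicitly a function of x, the chain rule attaches a y' = dy/dx factor whenever we differentiate through y.

Set F(x, y) = (left side) − (right side), so the curve is F = 0. Differentiating each term of F:
  d/dx[ln(3x^2 + y^2)] = (6x + 2y·y')/(3x^2 + y^2)
  d/dx[-9] = 0

Collecting, the y'-free part is the partial derivative in x and the y' coefficient is the partial derivative in y:
  ∂F/∂x = 6x/(3x^2 + y^2)
  ∂F/∂y = 2y/(3x^2 + y^2)

so d/dx[F(x, y(x))] = ∂F/∂x + (∂F/∂y)·y' = 0. Rearranging,
  dy/dx = -(∂F/∂x)/(∂F/∂y) = -(6x/(3x^2 + y^2))/(2y/(3x^2 + y^2)) = -3x/y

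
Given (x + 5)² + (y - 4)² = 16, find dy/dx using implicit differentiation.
Differentiate the relation implicitly: treat y = y(x) and apply the chain rule, so every y-derivative picks up a y' = dy/dx factor.

With everything moved to the left-hand side, differentiate term by term:
  d/dx[(x + 5)^2] = 2x + 10
  d/dx[(y - 4)^2] = 2·y'(y - 4)
  d/dx[-16] = 0

Separating the contributions that come from x directly and those that come through y:
  without y':      2x + 10
  multiplying y':  2y - 8

so (2x + 10) + (2y - 8)·y' = 0, and therefore
  dy/dx = -(2x + 10)/(2y - 8) = (-x - 5)/(y - 4)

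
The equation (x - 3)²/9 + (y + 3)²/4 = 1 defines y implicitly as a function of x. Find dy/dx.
Differentiate the relation implicitly: treat y = y(x) and apply the chain rule, so every y-derivative picks up a y' = dy/dx factor.

With everything moved to the left-hand side, differentiate term by term:
  d/dx[(x - 3)^2/9] = 2x/9 - 2/3
  d/dx[(y + 3)^2/4] = y'(y + 3)/2
  d/dx[-1] = 0

Separating the contributions that come from x directly and those that come through y:
  without y':      2x/9 - 2/3
  multiplying y':  y/2 + 3/2

so (2x/9 - 2/3) + (y/2 + 3/2)·y' = 0, and therefore
  dy/dx = -(2x/9 - 2/3)/(y/2 + 3/2)
        = -(2(x - 3)/9)/((y + 3)/2) = 4(3 - x)/(9(y + 3))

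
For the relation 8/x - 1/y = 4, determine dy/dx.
Differentiate both sides with respect to x, treating y as y(x). By the chain rule, any term containing y contributes a factor of y' = dy/dx when we differentiate it.

Move every term to one side and write the relation as F(x, y) = 0. Term by term,
  d/dx[-1/y] = y'/y^2
  d/dx[8/x] = -8/x^2
  d/dx[-4] = 0

The pieces without y' make up ∂F/∂x and the coefficient of y' is ∂F/∂y:
  ∂F/∂x = -8/x^2,
  ∂F/∂y = y^(-2).

Since d/dx[F] = ∂F/∂x + (∂F/∂y)·y' = 0, solve for y':
  (∂F/∂y)·y' = -∂F/∂x
  dy/dx = -(∂F/∂x)/(∂F/∂y) = -(-8/x^2)/(y^(-2)) = 8y^2/x^2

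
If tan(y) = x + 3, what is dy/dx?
Take d/dx of both sides. Since y is implicitly a function of x, the chain rule attaches a y' = dy/dx factor whenever we differentiate through y.

Set F(x, y) = (left side) − (right side), so the curve is F = 0. Differentiating each term of F:
  d/dx[-x] = -1
  d/dx[tan(y)] = y'(tan(y)^2 + 1)
  d/dx[-3] = 0

Collecting, the y'-free part is the partial derivative in x and the y' coefficient is the partial derivative in y:
  ∂F/∂x = -1
  ∂F/∂y = tan(y)^2 + 1

so d/dx[F(x, y(x))] = ∂F/∂x + (∂F/∂y)·y' = 0. Rearranging,
  dy/dx = -(∂F/∂x)/(∂F/∂y) = -(-1)/(tan(y)^2 + 1) = cos(y)^2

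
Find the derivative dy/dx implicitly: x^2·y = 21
Take d/dx of both sides. Since y is implicitly a function of x, the chain rule attaches a y' = dy/dx factor whenever we differentiate through y.

Set F(x, y) = (left side) − (right side), so the curve is F = 0. Differentiating each term of F:
  d/dx[x^2y] = x^2·y' + 2xy
  d/dx[-21] = 0

Collecting, the y'-free part is the partial derivative in x and the y' coefficient is the partial derivative in y:
  ∂F/∂x = 2xy
  ∂F/∂y = x^2

so d/dx[F(x, y(x))] = ∂F/∂x + (∂F/∂y)·y' = 0. Rearranging,
  dy/dx = -(∂F/∂x)/(∂F/∂y) = -(2xy)/(x^2) = -2y/x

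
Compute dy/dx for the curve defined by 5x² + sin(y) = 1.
Apply d/dx to both sides, remembering that y depends on x. Each occurrence of y therefore brings in a y' = dy/dx via the chain rule.

With F(x, y) equal to the left-hand side minus the right, differentiate F term by term:
  d/dx[5x^2] = 10x
  d/dx[sin(y)] = y'·cos(y)
  d/dx[-1] = 0
Adding these up, d/dx[F] = 0 becomes
  (10x) + (cos(y))·y' = 0,
so isolating y',
  dy/dx = -(10x)/(cos(y)) = -10x/cos(y)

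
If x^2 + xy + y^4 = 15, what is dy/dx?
Differentiate both sides with respect to x, treating y as y(x). By the chain rule, any term containing y contributes a factor of y' = dy/dx when we differentiate it.

Move every term to one side and write the relation as F(x, y) = 0. Term by term,
  d/dx[x^2] = 2x
  d/dx[xy] = x·y' + y
  d/dx[y^4] = 4y^3·y'
  d/dx[-15] = 0

The pieces without y' make up ∂F/∂x and the coefficient of y' is ∂F/∂y:
  ∂F/∂x = 2x + y,
  ∂F/∂y = x + 4y^3.

Since d/dx[F] = ∂F/∂x + (∂F/∂y)·y' = 0, solve for y':
  (∂F/∂y)·y' = -∂F/∂x
  dy/dx = -(∂F/∂x)/(∂F/∂y) = -(2x + y)/(x + 4y^3) = (-2x - y)/(x + 4y^3)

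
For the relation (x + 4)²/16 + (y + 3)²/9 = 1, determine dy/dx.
Differentiate both sides with respect to x, treating y as y(x). By the chain rule, any term containing y contributes a factor of y' = dy/dx when we differentiate it.

Move every term to one side and write the relation as F(x, y) = 0. Term by term,
  d/dx[(x + 4)^2/16] = x/8 + 1/2
  d/dx[(y + 3)^2/9] = 2·y'(y + 3)/9
  d/dx[-1] = 0

The pieces without y' make up ∂F/∂x and the coefficient of y' is ∂F/∂y:
  ∂F/∂x = x/8 + 1/2,
  ∂F/∂y = 2y/9 + 2/3.

Since d/dx[F] = ∂F/∂x + (∂F/∂y)·y' = 0, solve for y':
  (∂F/∂y)·y' = -∂F/∂x
  dy/dx = -(∂F/∂x)/(∂F/∂y) = -(x/8 + 1/2)/(2y/9 + 2/3)
        = -((x + 4)/8)/(2(y + 3)/9) = 9(-x - 4)/(16(y + 3))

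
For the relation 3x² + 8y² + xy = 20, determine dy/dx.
Differentiate both sides with respect to x, treating y as y(x). By the chain rule, any term containing y contributes a factor of y' = dy/dx when we differentiate it.

Move every term to one side and write the relation as F(x, y) = 0. Term by term,
  d/dx[3x^2] = 6x
  d/dx[xy] = x·y' + y
  d/dx[8y^2] = 16y·y'
  d/dx[-20] = 0

The pieces without y' make up ∂F/∂x and the coefficient of y' is ∂F/∂y:
  ∂F/∂x = 6x + y,
  ∂F/∂y = x + 16y.

Since d/dx[F] = ∂F/∂x + (∂F/∂y)·y' = 0, solve for y':
  (∂F/∂y)·y' = -∂F/∂x
  dy/dx = -(∂F/∂x)/(∂F/∂y) = -(6x + y)/(x + 16y) = (-6x - y)/(x + 16y)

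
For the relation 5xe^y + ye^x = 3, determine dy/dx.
Take d/dx of both sides. Since y is implicitly a function of x, the chain rule attaches a y' = dy/dx factor whenever we differentiate through y.

Set F(x, y) = (left side) − (right side), so the curve is F = 0. Differentiating each term of F:
  d/dx[5x·e^(y)] = 5x·y'·e^(y) + 5e^(y)
  d/dx[y·e^(x)] = y·e^(x) + y'·e^(x)
  d/dx[-3] = 0

Collecting, the y'-free part is the partial derivative in x and the y' coefficient is the partial derivative in y:
  ∂F/∂x = y·e^(x) + 5e^(y)
  ∂F/∂y = 5x·e^(y) + e^(x)

so d/dx[F(x, y(x))] = ∂F/∂x + (∂F/∂y)·y' = 0. Rearranging,
  dy/dx = -(∂F/∂x)/(∂F/∂y) = -(y·e^(x) + 5e^(y))/(5x·e^(y) + e^(x)) = (-y·e^(x) - 5e^(y))/(5x·e^(y) + e^(x))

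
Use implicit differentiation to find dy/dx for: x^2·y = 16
Take d/dx of both sides. Since y is implicitly a function of x, the chain rule attaches a y' = dy/dx factor whenever we differentiate through y.

Set F(x, y) = (left side) − (right side), so the curve is F = 0. Differentiating each term of F:
  d/dx[x^2y] = x^2·y' + 2xy
  d/dx[-16] = 0

Collecting, the y'-free part is the partial derivative in x and the y' coefficient is the partial derivative in y:
  ∂F/∂x = 2xy
  ∂F/∂y = x^2

so d/dx[F(x, y(x))] = ∂F/∂x + (∂F/∂y)·y' = 0. Rearranging,
  dy/dx = -(∂F/∂x)/(∂F/∂y) = -(2xy)/(x^2) = -2y/x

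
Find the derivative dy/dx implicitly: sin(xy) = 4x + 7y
Apply d/dx to both sides, remembering that y depends on x. Each occurrence of y therefore brings in a y' = dy/dx via the chain rule.

With F(x, y) equal to the left-hand side minus the right, differentiate F term by term:
  d/dx[-4x] = -4
  d/dx[-7y] = -7·y'
  d/dx[sin(xy)] = (x·y' + y)·cos(xy)
Adding these up, d/dx[F] = 0 becomes
  (y·cos(xy) - 4) + (x·cos(xy) - 7)·y' = 0,
so isolating y',
  dy/dx = -(y·cos(xy) - 4)/(x·cos(xy) - 7) = (-y·cos(xy) + 4)/(x·cos(xy) - 7)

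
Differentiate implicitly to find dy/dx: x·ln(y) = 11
Take d/dx of both sides. Since y is implicitly a function of x, the chain rule attaches a y' = dy/dx factor whenever we differentiate through y.

Set F(x, y) = (left side) − (right side), so the curve is F = 0. Differentiating each term of F:
  d/dx[x·ln(y)] = x·y'/y + ln(y)
  d/dx[-11] = 0

Collecting, the y'-free part is the partial derivative in x and the y' coefficient is the partial derivative in y:
  ∂F/∂x = ln(y)
  ∂F/∂y = x/y

so d/dx[F(x, y(x))] = ∂F/∂x + (∂F/∂y)·y' = 0. Rearranging,
  dy/dx = -(∂F/∂x)/(∂F/∂y) = -(ln(y))/(x/y) = -y·ln(y)/x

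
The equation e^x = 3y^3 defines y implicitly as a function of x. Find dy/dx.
Take d/dx of both sides. Since y is implicitly a function of x, the chain rule attaches a y' = dy/dx factor whenever we differentiate through y.

Set F(x, y) = (left side) − (right side), so the curve is F = 0. Differentiating each term of F:
  d/dx[-3y^3] = -9y^2·y'
  d/dx[e^(x)] = e^(x)

Collecting, the y'-free part is the partial derivative in x and the y' coefficient is the partial derivative in y:
  ∂F/∂x = e^(x)
  ∂F/∂y = -9y^2

so d/dx[F(x, y(x))] = ∂F/∂x + (∂F/∂y)·y' = 0. Rearranging,
  dy/dx = -(∂F/∂x)/(∂F/∂y) = -(e^(x))/(-9y^2) = e^(x)/(9y^2)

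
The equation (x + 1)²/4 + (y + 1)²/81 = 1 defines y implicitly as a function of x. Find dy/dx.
Differentiate both sides with respect to x, treating y as y(x). By the chain rule, any term containing y contributes a factor of y' = dy/dx when we differentiate it.

Move every term to one side and write the relation as F(x, y) = 0. Term by term,
  d/dx[(x + 1)^2/4] = x/2 + 1/2
  d/dx[(y + 1)^2/81] = 2·y'(y + 1)/81
  d/dx[-1] = 0

The pieces without y' make up ∂F/∂x and the coefficient of y' is ∂F/∂y:
  ∂F/∂x = x/2 + 1/2,
  ∂F/∂y = 2y/81 + 2/81.

Since d/dx[F] = ∂F/∂x + (∂F/∂y)·y' = 0, solve for y':
  (∂F/∂y)·y' = -∂F/∂x
  dy/dx = -(∂F/∂x)/(∂F/∂y) = -(x/2 + 1/2)/(2y/81 + 2/81)
        = -((x + 1)/2)/(2(y + 1)/81) = 81(-x - 1)/(4(y + 1))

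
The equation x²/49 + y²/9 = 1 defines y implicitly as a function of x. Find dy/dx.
Take d/dx of both sides. Since y is implicitly a function of x, the chain rule attaches a y' = dy/dx factor whenever we differentiate through y.

Set F(x, y) = (left side) − (right side), so the curve is F = 0. Differentiating each term of F:
  d/dx[x^2/49] = 2x/49
  d/dx[y^2/9] = 2y·y'/9
  d/dx[-1] = 0

Collecting, the y'-free part is the partial derivative in x and the y' coefficient is the partial derivative in y:
  ∂F/∂x = 2x/49
  ∂F/∂y = 2y/9

so d/dx[F(x, y(x))] = ∂F/∂x + (∂F/∂y)·y' = 0. Rearranging,
  dy/dx = -(∂F/∂x)/(∂F/∂y) = -(2x/49)/(2y/9) = -9x/(49y)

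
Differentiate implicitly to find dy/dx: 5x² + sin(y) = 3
Apply d/dx to both sides, remembering that y depends on x. Each occurrence of y therefore brings in a y' = dy/dx via the chain rule.

With F(x, y) equal to the left-hand side minus the right, differentiate F term by term:
  d/dx[5x^2] = 10x
  d/dx[sin(y)] = y'·cos(y)
  d/dx[-3] = 0
Adding these up, d/dx[F] = 0 becomes
  (10x) + (cos(y))·y' = 0,
so isolating y',
  dy/dx = -(10x)/(cos(y)) = -10x/cos(y)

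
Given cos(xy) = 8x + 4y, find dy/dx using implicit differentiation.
Differentiate the relation implicitly: treat y = y(x) and apply the chain rule, so every y-derivative picks up a y' = dy/dx factor.

With everything moved to the left-hand side, differentiate term by term:
  d/dx[-8x] = -8
  d/dx[-4y] = -4·y'
  d/dx[cos(xy)] = -(x·y' + y)·sin(xy)

Separating the contributions that come from x directly and those that come through y:
  without y':      -y·sin(xy) - 8
  multiplying y':  -x·sin(xy) - 4

so (-y·sin(xy) - 8) + (-x·sin(xy) - 4)·y' = 0, and therefore
  dy/dx = -(-y·sin(xy) - 8)/(-x·sin(xy) - 4) = -(y·sin(xy) + 8)/(x·sin(xy) + 4)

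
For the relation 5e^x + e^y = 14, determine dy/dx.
Take d/dx of both sides. Since y is implicitly a function of x, the chain rule attaches a y' = dy/dx factor whenever we differentiate through y.

Set F(x, y) = (left side) − (right side), so the curve is F = 0. Differentiating each term of F:
  d/dx[5e^(x)] = 5e^(x)
  d/dx[e^(y)] = y'·e^(y)
  d/dx[-14] = 0

Collecting, the y'-free part is the partial derivative in x and the y' coefficient is the partial derivative in y:
  ∂F/∂x = 5e^(x)
  ∂F/∂y = e^(y)

so d/dx[F(x, y(x))] = ∂F/∂x + (∂F/∂y)·y' = 0. Rearranging,
  dy/dx = -(∂F/∂x)/(∂F/∂y) = -(5e^(x))/(e^(y)) = -5e^(x - y)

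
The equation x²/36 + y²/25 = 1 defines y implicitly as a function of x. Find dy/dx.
Apply d/dx to both sides, remembering that y depends on x. Each occurrence of y therefore brings in a y' = dy/dx via the chain rule.

With F(x, y) equal to the left-hand side minus the right, differentiate F term by term:
  d/dx[x^2/36] = x/18
  d/dx[y^2/25] = 2y·y'/25
  d/dx[-1] = 0
Adding these up, d/dx[F] = 0 becomes
  (x/18) + (2y/25)·y' = 0,
so isolating y',
  dy/dx = -(x/18)/(2y/25) = -25x/(36y)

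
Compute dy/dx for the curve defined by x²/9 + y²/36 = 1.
Take d/dx of both sides. Since y is implicitly a function of x, the chain rule attaches a y' = dy/dx factor whenever we differentiate through y.

Set F(x, y) = (left side) − (right side), so the curve is F = 0. Differentiating each term of F:
  d/dx[x^2/9] = 2x/9
  d/dx[y^2/36] = y·y'/18
  d/dx[-1] = 0

Collecting, the y'-free part is the partial derivative in x and the y' coefficient is the partial derivative in y:
  ∂F/∂x = 2x/9
  ∂F/∂y = y/18

so d/dx[F(x, y(x))] = ∂F/∂x + (∂F/∂y)·y' = 0. Rearranging,
  dy/dx = -(∂F/∂x)/(∂F/∂y) = -(2x/9)/(y/18) = -4x/y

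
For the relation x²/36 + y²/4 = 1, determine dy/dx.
Take d/dx of both sides. Since y is implicitly a function of x, the chain rule attaches a y' = dy/dx factor whenever we differentiate through y.

Set F(x, y) = (left side) − (right side), so the curve is F = 0. Differentiating each term of F:
  d/dx[x^2/36] = x/18
  d/dx[y^2/4] = y·y'/2
  d/dx[-1] = 0

Collecting, the y'-free part is the partial derivative in x and the y' coefficient is the partial derivative in y:
  ∂F/∂x = x/18
  ∂F/∂y = y/2

so d/dx[F(x, y(x))] = ∂F/∂x + (∂F/∂y)·y' = 0. Rearranging,
  dy/dx = -(∂F/∂x)/(∂F/∂y) = -(x/18)/(y/2) = -x/(9y)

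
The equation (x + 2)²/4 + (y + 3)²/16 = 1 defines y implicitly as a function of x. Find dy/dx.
Differentiate the relation implicitly: treat y = y(x) and apply the chain rule, so every y-derivative picks up a y' = dy/dx factor.

With everything moved to the left-hand side, differentiate term by term:
  d/dx[(x + 2)^2/4] = x/2 + 1
  d/dx[(y + 3)^2/16] = y'(y + 3)/8
  d/dx[-1] = 0

Separating the contributions that come from x directly and those that come through y:
  without y':      x/2 + 1
  multiplying y':  y/8 + 3/8

so (x/2 + 1) + (y/8 + 3/8)·y' = 0, and therefore
  dy/dx = -(x/2 + 1)/(y/8 + 3/8)
        = -((x + 2)/2)/((y + 3)/8) = 4(-x - 2)/(y + 3)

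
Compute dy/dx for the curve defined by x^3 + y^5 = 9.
Differentiate the relation implicitly: treat y = y(x) and apply the chain rule, so every y-derivative picks up a y' = dy/dx factor.

With everything moved to the left-hand side, differentiate term by term:
  d/dx[x^3] = 3x^2
  d/dx[y^5] = 5y^4·y'
  d/dx[-9] = 0

Separating the contributions that come from x directly and those that come through y:
  without y':      3x^2
  multiplying y':  5y^4

so (3x^2) + (5y^4)·y' = 0, and therefore
  dy/dx = -(3x^2)/(5y^4) = -3x^2/(5y^4)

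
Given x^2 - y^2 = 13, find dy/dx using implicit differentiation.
Differentiate both sides with respect to x, treating y as y(x). By the chain rule, any term containing y contributes a factor of y' = dy/dx when we differentiate it.

Move every term to one side and write the relation as F(x, y) = 0. Term by term,
  d/dx[x^2] = 2x
  d/dx[-y^2] = -2y·y'
  d/dx[-13] = 0

The pieces without y' make up ∂F/∂x and the coefficient of y' is ∂F/∂y:
  ∂F/∂x = 2x,
  ∂F/∂y = -2y.

Since d/dx[F] = ∂F/∂x + (∂F/∂y)·y' = 0, solve for y':
  (∂F/∂y)·y' = -∂F/∂x
  dy/dx = -(∂F/∂x)/(∂F/∂y) = -(2x)/(-2y) = x/y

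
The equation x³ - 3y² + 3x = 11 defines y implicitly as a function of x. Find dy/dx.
Apply d/dx to both sides, remembering that y depends on x. Each occurrence of y therefore brings in a y' = dy/dx via the chain rule.

With F(x, y) equal to the left-hand side minus the right, differentiate F term by term:
  d/dx[x^3] = 3x^2
  d/dx[3x] = 3
  d/dx[-3y^2] = -6y·y'
  d/dx[-11] = 0
Adding these up, d/dx[F] = 0 becomes
  (3x^2 + 3) + (-6y)·y' = 0,
so isolating y',
  dy/dx = -(3x^2 + 3)/(-6y) = (x^2 + 1)/(2y)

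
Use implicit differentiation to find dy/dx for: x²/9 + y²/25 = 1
Differentiate both sides with respect to x, treating y as y(x). By the chain rule, any term containing y contributes a factor of y' = dy/dx when we differentiate it.

Move every term to one side and write the relation as F(x, y) = 0. Term by term,
  d/dx[x^2/9] = 2x/9
  d/dx[y^2/25] = 2y·y'/25
  d/dx[-1] = 0

The pieces without y' make up ∂F/∂x and the coefficient of y' is ∂F/∂y:
  ∂F/∂x = 2x/9,
  ∂F/∂y = 2y/25.

Since d/dx[F] = ∂F/∂x + (∂F/∂y)·y' = 0, solve for y':
  (∂F/∂y)·y' = -∂F/∂x
  dy/dx = -(∂F/∂x)/(∂F/∂y) = -(2x/9)/(2y/25) = -25x/(9y)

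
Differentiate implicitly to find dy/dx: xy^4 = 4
Differentiate the relation implicitly: treat y = y(x) and apply the chain rule, so every y-derivative picks up a y' = dy/dx factor.

With everything moved to the left-hand side, differentiate term by term:
  d/dx[xy^4] = 4xy^3·y' + y^4
  d/dx[-4] = 0

Separating the contributions that come from x directly and those that come through y:
  without y':      y^4
  multiplying y':  4xy^3

so (y^4) + (4xy^3)·y' = 0, and therefore
  dy/dx = -(y^4)/(4xy^3) = -y/(4x)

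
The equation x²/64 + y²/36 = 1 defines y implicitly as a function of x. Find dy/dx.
Apply d/dx to both sides, remembering that y depends on x. Each occurrence of y therefore brings in a y' = dy/dx via the chain rule.

With F(x, y) equal to the left-hand side minus the right, differentiate F term by term:
  d/dx[x^2/64] = x/32
  d/dx[y^2/36] = y·y'/18
  d/dx[-1] = 0
Adding these up, d/dx[F] = 0 becomes
  (x/32) + (y/18)·y' = 0,
so isolating y',
  dy/dx = -(x/32)/(y/18) = -9x/(16y)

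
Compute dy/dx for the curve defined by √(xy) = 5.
Differentiate both sides with respect to x, treating y as y(x). By the chain rule, any term containing y contributes a factor of y' = dy/dx when we differentiate it.

Move every term to one side and write the relation as F(x, y) = 0. Term by term,
  d/dx[√(xy)] = √(xy)(x·y'/2 + y/2)/(xy)
  d/dx[-5] = 0

The pieces without y' make up ∂F/∂x and the coefficient of y' is ∂F/∂y:
  ∂F/∂x = √(xy)/(2x),
  ∂F/∂y = √(xy)/(2y).

Since d/dx[F] = ∂F/∂x + (∂F/∂y)·y' = 0, solve for y':
  (∂F/∂y)·y' = -∂F/∂x
  dy/dx = -(∂F/∂x)/(∂F/∂y) = -(√(xy)/(2x))/(√(xy)/(2y)) = -y/x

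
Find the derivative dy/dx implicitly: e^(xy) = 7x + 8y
Take d/dx of both sides. Since y is implicitly a function of x, the chain rule attaches a y' = dy/dx factor whenever we differentiate through y.

Set F(x, y) = (left side) − (right side), so the curve is F = 0. Differentiating each term of F:
  d/dx[-7x] = -7
  d/dx[-8y] = -8·y'
  d/dx[e^(xy)] = (x·y' + y)·e^(xy)

Collecting, the y'-free part is the partial derivative in x and the y' coefficient is the partial derivative in y:
  ∂F/∂x = y·e^(xy) - 7
  ∂F/∂y = x·e^(xy) - 8

so d/dx[F(x, y(x))] = ∂F/∂x + (∂F/∂y)·y' = 0. Rearranging,
  dy/dx = -(∂F/∂x)/(∂F/∂y) = -(y·e^(xy) - 7)/(x·e^(xy) - 8) = (-y·e^(xy) + 7)/(x·e^(xy) - 8)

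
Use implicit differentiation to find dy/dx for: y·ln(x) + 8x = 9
Apply d/dx to both sides, remembering that y depends on x. Each occurrence of y therefore brings in a y' = dy/dx via the chain rule.

With F(x, y) equal to the left-hand side minus the right, differentiate F term by term:
  d/dx[8x] = 8
  d/dx[y·ln(x)] = y'·ln(x) + y/x
  d/dx[-9] = 0
Adding these up, d/dx[F] = 0 becomes
  (8 + y/x) + (ln(x))·y' = 0,
so isolating y',
  dy/dx = -(8 + y/x)/(ln(x))
        = -((8x + y)/x)/(ln(x)) = (-8x - y)/(x·ln(x))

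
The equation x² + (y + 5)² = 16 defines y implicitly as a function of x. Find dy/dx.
Differentiate the relation implicitly: treat y = y(x) and apply the chain rule, so every y-derivative picks up a y' = dy/dx factor.

With everything moved to the left-hand side, differentiate term by term:
  d/dx[x^2] = 2x
  d/dx[(y + 5)^2] = 2·y'(y + 5)
  d/dx[-16] = 0

Separating the contributions that come from x directly and those that come through y:
  without y':      2x
  multiplying y':  2y + 10

so (2x) + (2y + 10)·y' = 0, and therefore
  dy/dx = -(2x)/(2y + 10) = -x/(y + 5)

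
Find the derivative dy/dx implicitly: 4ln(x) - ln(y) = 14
Differentiate the relation implicitly: treat y = y(x) and apply the chain rule, so every y-derivative picks up a y' = dy/dx factor.

With everything moved to the left-hand side, differentiate term by term:
  d/dx[4ln(x)] = 4/x
  d/dx[-ln(y)] = -y'/y
  d/dx[-14] = 0

Separating the contributions that come from x directly and those that come through y:
  without y':      4/x
  multiplying y':  -1/y

so (4/x) + (-1/y)·y' = 0, and therefore
  dy/dx = -(4/x)/(-1/y) = 4y/x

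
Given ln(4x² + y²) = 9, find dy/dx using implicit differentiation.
Take d/dx of both sides. Since y is implicitly a function of x, the chain rule attaches a y' = dy/dx factor whenever we differentiate through y.

Set F(x, y) = (left side) − (right side), so the curve is F = 0. Differentiating each term of F:
  d/dx[ln(4x^2 + y^2)] = (8x + 2y·y')/(4x^2 + y^2)
  d/dx[-9] = 0

Collecting, the y'-free part is the partial derivative in x and the y' coefficient is the partial derivative in y:
  ∂F/∂x = 8x/(4x^2 + y^2)
  ∂F/∂y = 2y/(4x^2 + y^2)

so d/dx[F(x, y(x))] = ∂F/∂x + (∂F/∂y)·y' = 0. Rearranging,
  dy/dx = -(∂F/∂x)/(∂F/∂y) = -(8x/(4x^2 + y^2))/(2y/(4x^2 + y^2)) = -4x/y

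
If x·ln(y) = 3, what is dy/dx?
Differentiate the relation implicitly: treat y = y(x) and apply the chain rule, so every y-derivative picks up a y' = dy/dx factor.

With everything moved to the left-hand side, differentiate term by term:
  d/dx[x·ln(y)] = x·y'/y + ln(y)
  d/dx[-3] = 0

Separating the contributions that come from x directly and those that come through y:
  without y':      ln(y)
  multiplying y':  x/y

so (ln(y)) + (x/y)·y' = 0, and therefore
  dy/dx = -(ln(y))/(x/y) = -y·ln(y)/x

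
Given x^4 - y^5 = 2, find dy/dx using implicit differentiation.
Differentiate both sides with respect to x, treating y as y(x). By the chain rule, any term containing y contributes a factor of y' = dy/dx when we differentiate it.

Move every term to one side and write the relation as F(x, y) = 0. Term by term,
  d/dx[x^4] = 4x^3
  d/dx[-y^5] = -5y^4·y'
  d/dx[-2] = 0

The pieces without y' make up ∂F/∂x and the coefficient of y' is ∂F/∂y:
  ∂F/∂x = 4x^3,
  ∂F/∂y = -5y^4.

Since d/dx[F] = ∂F/∂x + (∂F/∂y)·y' = 0, solve for y':
  (∂F/∂y)·y' = -∂F/∂x
  dy/dx = -(∂F/∂x)/(∂F/∂y) = -(4x^3)/(-5y^4) = 4x^3/(5y^4)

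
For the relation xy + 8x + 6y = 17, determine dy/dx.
Differentiate the relation implicitly: treat y = y(x) and apply the chain rule, so every y-derivative picks up a y' = dy/dx factor.

With everything moved to the left-hand side, differentiate term by term:
  d/dx[xy] = x·y' + y
  d/dx[8x] = 8
  d/dx[6y] = 6·y'
  d/dx[-17] = 0

Separating the contributions that come from x directly and those that come through y:
  without y':      y + 8
  multiplying y':  x + 6

so (y + 8) + (x + 6)·y' = 0, and therefore
  dy/dx = -(y + 8)/(x + 6) = (-y - 8)/(x + 6)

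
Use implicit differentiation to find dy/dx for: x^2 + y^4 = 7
Take d/dx of both sides. Since y is implicitly a function of x, the chain rule attaches a y' = dy/dx factor whenever we differentiate through y.

Set F(x, y) = (left side) − (right side), so the curve is F = 0. Differentiating each term of F:
  d/dx[x^2] = 2x
  d/dx[y^4] = 4y^3·y'
  d/dx[-7] = 0

Collecting, the y'-free part is the partial derivative in x and the y' coefficient is the partial derivative in y:
  ∂F/∂x = 2x
  ∂F/∂y = 4y^3

so d/dx[F(x, y(x))] = ∂F/∂x + (∂F/∂y)·y' = 0. Rearranging,
  dy/dx = -(∂F/∂x)/(∂F/∂y) = -(2x)/(4y^3) = -x/(2y^3)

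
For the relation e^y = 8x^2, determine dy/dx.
Apply d/dx to both sides, remembering that y depends on x. Each occurrence of y therefore brings in a y' = dy/dx via the chain rule.

With F(x, y) equal to the left-hand side minus the right, differentiate F term by term:
  d/dx[-8x^2] = -16x
  d/dx[e^(y)] = y'·e^(y)
Adding these up, d/dx[F] = 0 becomes
  (-16x) + (e^(y))·y' = 0,
so isolating y',
  dy/dx = -(-16x)/(e^(y)) = 16x·e^(-y)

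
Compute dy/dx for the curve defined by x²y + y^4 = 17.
Apply d/dx to both sides, remembering that y depends on x. Each occurrence of y therefore brings in a y' = dy/dx via the chain rule.

With F(x, y) equal to the left-hand side minus the right, differentiate F term by term:
  d/dx[x^2y] = x^2·y' + 2xy
  d/dx[y^4] = 4y^3·y'
  d/dx[-17] = 0
Adding these up, d/dx[F] = 0 becomes
  (2xy) + (x^2 + 4y^3)·y' = 0,
so isolating y',
  dy/dx = -(2xy)/(x^2 + 4y^3) = -2xy/(x^2 + 4y^3)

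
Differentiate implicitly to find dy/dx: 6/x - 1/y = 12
Differentiate both sides with respect to x, treating y as y(x). By the chain rule, any term containing y contributes a factor of y' = dy/dx when we differentiate it.

Move every term to one side and write the relation as F(x, y) = 0. Term by term,
  d/dx[-1/y] = y'/y^2
  d/dx[6/x] = -6/x^2
  d/dx[-12] = 0

The pieces without y' make up ∂F/∂x and the coefficient of y' is ∂F/∂y:
  ∂F/∂x = -6/x^2,
  ∂F/∂y = y^(-2).

Since d/dx[F] = ∂F/∂x + (∂F/∂y)·y' = 0, solve for y':
  (∂F/∂y)·y' = -∂F/∂x
  dy/dx = -(∂F/∂x)/(∂F/∂y) = -(-6/x^2)/(y^(-2)) = 6y^2/x^2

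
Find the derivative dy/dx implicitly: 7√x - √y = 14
Differentiate both sides with respect to x, treating y as y(x). By the chain rule, any term containing y contributes a factor of y' = dy/dx when we differentiate it.

Move every term to one side and write the relation as F(x, y) = 0. Term by term,
  d/dx[7√(x)] = 7/(2√(x))
  d/dx[-√(y)] = -y'/(2√(y))
  d/dx[-14] = 0

The pieces without y' make up ∂F/∂x and the coefficient of y' is ∂F/∂y:
  ∂F/∂x = 7/(2√(x)),
  ∂F/∂y = -1/(2√(y)).

Since d/dx[F] = ∂F/∂x + (∂F/∂y)·y' = 0, solve for y':
  (∂F/∂y)·y' = -∂F/∂x
  dy/dx = -(∂F/∂x)/(∂F/∂y) = -(7/(2√(x)))/(-1/(2√(y))) = 7√(y)/√(x)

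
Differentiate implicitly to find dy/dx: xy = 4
Differentiate both sides with respect to x, treating y as y(x). By the chain rule, any term containing y contributes a factor of y' = dy/dx when we differentiate it.

Move every term to one side and write the relation as F(x, y) = 0. Term by term,
  d/dx[xy] = x·y' + y
  d/dx[-4] = 0

The pieces without y' make up ∂F/∂x and the coefficient of y' is ∂F/∂y:
  ∂F/∂x = y,
  ∂F/∂y = x.

Since d/dx[F] = ∂F/∂x + (∂F/∂y)·y' = 0, solve for y':
  (∂F/∂y)·y' = -∂F/∂x
  dy/dx = -(∂F/∂x)/(∂F/∂y) = -(y)/(x) = -y/x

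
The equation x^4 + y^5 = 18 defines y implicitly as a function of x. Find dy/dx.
Apply d/dx to both sides, remembering that y depends on x. Each occurrence of y therefore brings in a y' = dy/dx via the chain rule.

With F(x, y) equal to the left-hand side minus the right, differentiate F term by term:
  d/dx[x^4] = 4x^3
  d/dx[y^5] = 5y^4·y'
  d/dx[-18] = 0
Adding these up, d/dx[F] = 0 becomes
  (4x^3) + (5y^4)·y' = 0,
so isolating y',
  dy/dx = -(4x^3)/(5y^4) = -4x^3/(5y^4)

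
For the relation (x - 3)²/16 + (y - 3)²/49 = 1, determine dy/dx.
Apply d/dx to both sides, remembering that y depends on x. Each occurrence of y therefore brings in a y' = dy/dx via the chain rule.

With F(x, y) equal to the left-hand side minus the right, differentiate F term by term:
  d/dx[(x - 3)^2/16] = x/8 - 3/8
  d/dx[(y - 3)^2/49] = 2·y'(y - 3)/49
  d/dx[-1] = 0
Adding these up, d/dx[F] = 0 becomes
  (x/8 - 3/8) + (2y/49 - 6/49)·y' = 0,
so isolating y',
  dy/dx = -(x/8 - 3/8)/(2y/49 - 6/49)
        = -((x - 3)/8)/(2(y - 3)/49) = 49(3 - x)/(16(y - 3))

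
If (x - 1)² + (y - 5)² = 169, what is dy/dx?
Take d/dx of both sides. Since y is implicitly a function of x, the chain rule attaches a y' = dy/dx factor whenever we differentiate through y.

Set F(x, y) = (left side) − (right side), so the curve is F = 0. Differentiating each term of F:
  d/dx[(x - 1)^2] = 2x - 2
  d/dx[(y - 5)^2] = 2·y'(y - 5)
  d/dx[-169] = 0

Collecting, the y'-free part is the partial derivative in x and the y' coefficient is the partial derivative in y:
  ∂F/∂x = 2x - 2
  ∂F/∂y = 2y - 10

so d/dx[F(x, y(x))] = ∂F/∂x + (∂F/∂y)·y' = 0. Rearranging,
  dy/dx = -(∂F/∂x)/(∂F/∂y) = -(2x - 2)/(2y - 10) = (1 - x)/(y - 5)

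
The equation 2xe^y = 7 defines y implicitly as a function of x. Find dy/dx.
Differentiate both sides with respect to x, treating y as y(x). By the chain rule, any term containing y contributes a factor of y' = dy/dx when we differentiate it.

Move every term to one side and write the relation as F(x, y) = 0. Term by term,
  d/dx[2x·e^(y)] = 2x·y'·e^(y) + 2e^(y)
  d/dx[-7] = 0

The pieces without y' make up ∂F/∂x and the coefficient of y' is ∂F/∂y:
  ∂F/∂x = 2e^(y),
  ∂F/∂y = 2x·e^(y).

Since d/dx[F] = ∂F/∂x + (∂F/∂y)·y' = 0, solve for y':
  (∂F/∂y)·y' = -∂F/∂x
  dy/dx = -(∂F/∂x)/(∂F/∂y) = -(2e^(y))/(2x·e^(y)) = -1/x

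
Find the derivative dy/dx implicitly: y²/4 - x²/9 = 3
Apply d/dx to both sides, remembering that y depends on x. Each occurrence of y therefore brings in a y' = dy/dx via the chain rule.

With F(x, y) equal to the left-hand side minus the right, differentiate F term by term:
  d/dx[-x^2/9] = -2x/9
  d/dx[y^2/4] = y·y'/2
  d/dx[-3] = 0
Adding these up, d/dx[F] = 0 becomes
  (-2x/9) + (y/2)·y' = 0,
so isolating y',
  dy/dx = -(-2x/9)/(y/2) = 4x/(9y)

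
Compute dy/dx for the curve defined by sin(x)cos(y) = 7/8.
Take d/dx of both sides. Since y is implicitly a function of x, the chain rule attaches a y' = dy/dx factor whenever we differentiate through y.

Set F(x, y) = (left side) − (right side), so the curve is F = 0. Differentiating each term of F:
  d/dx[sin(x)·cos(y)] = -y'·sin(x)·sin(y) + cos(x)·cos(y)
  d/dx[-7/8] = 0

Collecting, the y'-free part is the partial derivative in x and the y' coefficient is the partial derivative in y:
  ∂F/∂x = cos(x)·cos(y)
  ∂F/∂y = -sin(x)·sin(y)

so d/dx[F(x, y(x))] = ∂F/∂x + (∂F/∂y)·y' = 0. Rearranging,
  dy/dx = -(∂F/∂x)/(∂F/∂y) = -(cos(x)·cos(y))/(-sin(x)·sin(y)) = 1/(tan(x)·tan(y))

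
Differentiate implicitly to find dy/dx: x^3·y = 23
Apply d/dx to both sides, remembering that y depends on x. Each occurrence of y therefore brings in a y' = dy/dx via the chain rule.

With F(x, y) equal to the left-hand side minus the right, differentiate F term by term:
  d/dx[x^3y] = x^3·y' + 3x^2y
  d/dx[-23] = 0
Adding these up, d/dx[F] = 0 becomes
  (3x^2y) + (x^3)·y' = 0,
so isolating y',
  dy/dx = -(3x^2y)/(x^3) = -3y/x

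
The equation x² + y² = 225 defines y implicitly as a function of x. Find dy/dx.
Differentiate both sides with respect to x, treating y as y(x). By the chain rule, any term containing y contributes a factor of y' = dy/dx when we differentiate it.

Move every term to one side and write the relation as F(x, y) = 0. Term by term,
  d/dx[x^2] = 2x
  d/dx[y^2] = 2y·y'
  d/dx[-225] = 0

The pieces without y' make up ∂F/∂x and the coefficient of y' is ∂F/∂y:
  ∂F/∂x = 2x,
  ∂F/∂y = 2y.

Since d/dx[F] = ∂F/∂x + (∂F/∂y)·y' = 0, solve for y':
  (∂F/∂y)·y' = -∂F/∂x
  dy/dx = -(∂F/∂x)/(∂F/∂y) = -(2x)/(2y) = -x/y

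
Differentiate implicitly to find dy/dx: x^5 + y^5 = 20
Apply d/dx to both sides, remembering that y depends on x. Each occurrence of y therefore brings in a y' = dy/dx via the chain rule.

With F(x, y) equal to the left-hand side minus the right, differentiate F term by term:
  d/dx[x^5] = 5x^4
  d/dx[y^5] = 5y^4·y'
  d/dx[-20] = 0
Adding these up, d/dx[F] = 0 becomes
  (5x^4) + (5y^4)·y' = 0,
so isolating y',
  dy/dx = -(5x^4)/(5y^4) = -x^4/y^4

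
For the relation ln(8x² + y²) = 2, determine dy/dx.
Take d/dx of both sides. Since y is implicitly a function of x, the chain rule attaches a y' = dy/dx factor whenever we differentiate through y.

Set F(x, y) = (left side) − (right side), so the curve is F = 0. Differentiating each term of F:
  d/dx[ln(8x^2 + y^2)] = (16x + 2y·y')/(8x^2 + y^2)
  d/dx[-2] = 0

Collecting, the y'-free part is the partial derivative in x and the y' coefficient is the partial derivative in y:
  ∂F/∂x = 16x/(8x^2 + y^2)
  ∂F/∂y = 2y/(8x^2 + y^2)

so d/dx[F(x, y(x))] = ∂F/∂x + (∂F/∂y)·y' = 0. Rearranging,
  dy/dx = -(∂F/∂x)/(∂F/∂y) = -(16x/(8x^2 + y^2))/(2y/(8x^2 + y^2)) = -8x/y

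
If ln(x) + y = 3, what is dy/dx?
Differentiate both sides with respect to x, treating y as y(x). By the chain rule, any term containing y contributes a factor of y' = dy/dx when we differentiate it.

Move every term to one side and write the relation as F(x, y) = 0. Term by term,
  d/dx[y] = y'
  d/dx[ln(x)] = 1/x
  d/dx[-3] = 0

The pieces without y' make up ∂F/∂x and the coefficient of y' is ∂F/∂y:
  ∂F/∂x = 1/x,
  ∂F/∂y = 1.

Since d/dx[F] = ∂F/∂x + (∂F/∂y)·y' = 0, solve for y':
  (∂F/∂y)·y' = -∂F/∂x
  dy/dx = -(∂F/∂x)/(∂F/∂y) = -(1/x)/(1) = -1/x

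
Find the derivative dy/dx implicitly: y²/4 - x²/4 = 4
Take d/dx of both sides. Since y is implicitly a function of x, the chain rule attaches a y' = dy/dx factor whenever we differentiate through y.

Set F(x, y) = (left side) − (right side), so the curve is F = 0. Differentiating each term of F:
  d/dx[-x^2/4] = -x/2
  d/dx[y^2/4] = y·y'/2
  d/dx[-4] = 0

Collecting, the y'-free part is the partial derivative in x and the y' coefficient is the partial derivative in y:
  ∂F/∂x = -x/2
  ∂F/∂y = y/2

so d/dx[F(x, y(x))] = ∂F/∂x + (∂F/∂y)·y' = 0. Rearranging,
  dy/dx = -(∂F/∂x)/(∂F/∂y) = -(-x/2)/(y/2) = x/y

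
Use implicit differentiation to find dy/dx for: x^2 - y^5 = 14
Differentiate both sides with respect to x, treating y as y(x). By the chain rule, any term containing y contributes a factor of y' = dy/dx when we differentiate it.

Move every term to one side and write the relation as F(x, y) = 0. Term by term,
  d/dx[x^2] = 2x
  d/dx[-y^5] = -5y^4·y'
  d/dx[-14] = 0

The pieces without y' make up ∂F/∂x and the coefficient of y' is ∂F/∂y:
  ∂F/∂x = 2x,
  ∂F/∂y = -5y^4.

Since d/dx[F] = ∂F/∂x + (∂F/∂y)·y' = 0, solve for y':
  (∂F/∂y)·y' = -∂F/∂x
  dy/dx = -(∂F/∂x)/(∂F/∂y) = -(2x)/(-5y^4) = 2x/(5y^4)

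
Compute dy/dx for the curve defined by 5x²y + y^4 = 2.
Take d/dx of both sides. Since y is implicitly a function of x, the chain rule attaches a y' = dy/dx factor whenever we differentiate through y.

Set F(x, y) = (left side) − (right side), so the curve is F = 0. Differentiating each term of F:
  d/dx[5x^2y] = 5x^2·y' + 10xy
  d/dx[y^4] = 4y^3·y'
  d/dx[-2] = 0

Collecting, the y'-free part is the partial derivative in x and the y' coefficient is the partial derivative in y:
  ∂F/∂x = 10xy
  ∂F/∂y = 5x^2 + 4y^3

so d/dx[F(x, y(x))] = ∂F/∂x + (∂F/∂y)·y' = 0. Rearranging,
  dy/dx = -(∂F/∂x)/(∂F/∂y) = -(10xy)/(5x^2 + 4y^3) = -10xy/(5x^2 + 4y^3)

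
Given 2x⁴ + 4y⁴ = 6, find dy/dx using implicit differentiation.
Differentiate the relation implicitly: treat y = y(x) and apply the chain rule, so every y-derivative picks up a y' = dy/dx factor.

With everything moved to the left-hand side, differentiate term by term:
  d/dx[2x^4] = 8x^3
  d/dx[4y^4] = 16y^3·y'
  d/dx[-6] = 0

Separating the contributions that come from x directly and those that come through y:
  without y':      8x^3
  multiplying y':  16y^3

so (8x^3) + (16y^3)·y' = 0, and therefore
  dy/dx = -(8x^3)/(16y^3) = -x^3/(2y^3)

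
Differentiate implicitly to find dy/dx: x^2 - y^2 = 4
Apply d/dx to both sides, remembering that y depends on x. Each occurrence of y therefore brings in a y' = dy/dx via the chain rule.

With F(x, y) equal to the left-hand side minus the right, differentiate F term by term:
  d/dx[x^2] = 2x
  d/dx[-y^2] = -2y·y'
  d/dx[-4] = 0
Adding these up, d/dx[F] = 0 becomes
  (2x) + (-2y)·y' = 0,
so isolating y',
  dy/dx = -(2x)/(-2y) = x/y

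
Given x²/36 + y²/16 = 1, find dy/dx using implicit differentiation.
Differentiate the relation implicitly: treat y = y(x) and apply the chain rule, so every y-derivative picks up a y' = dy/dx factor.

With everything moved to the left-hand side, differentiate term by term:
  d/dx[x^2/36] = x/18
  d/dx[y^2/16] = y·y'/8
  d/dx[-1] = 0

Separating the contributions that come from x directly and those that come through y:
  without y':      x/18
  multiplying y':  y/8

so (x/18) + (y/8)·y' = 0, and therefore
  dy/dx = -(x/18)/(y/8) = -4x/(9y)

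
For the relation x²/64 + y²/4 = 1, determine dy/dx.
Apply d/dx to both sides, remembering that y depends on x. Each occurrence of y therefore brings in a y' = dy/dx via the chain rule.

With F(x, y) equal to the left-hand side minus the right, differentiate F term by term:
  d/dx[x^2/64] = x/32
  d/dx[y^2/4] = y·y'/2
  d/dx[-1] = 0
Adding these up, d/dx[F] = 0 becomes
  (x/32) + (y/2)·y' = 0,
so isolating y',
  dy/dx = -(x/32)/(y/2) = -x/(16y)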